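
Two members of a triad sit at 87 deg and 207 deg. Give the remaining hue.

A triad spaces three hues 120° apart.
The full set is {87°, 207°, 327°}.

327°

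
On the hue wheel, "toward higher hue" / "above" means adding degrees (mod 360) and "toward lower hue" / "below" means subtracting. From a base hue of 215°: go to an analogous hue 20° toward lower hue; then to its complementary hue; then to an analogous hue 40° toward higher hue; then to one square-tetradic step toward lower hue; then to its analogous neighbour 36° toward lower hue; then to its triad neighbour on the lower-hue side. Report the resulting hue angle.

analog 20° ↓ −20°: 215 − 20 = 195°
complement +180°: 195 + 180 = 375 → 375 − 360 = 15°
analog 40° ↑ +40°: 15 + 40 = 55°
square ↓ −90°: 55 − 90 = -35 → -35 + 360 = 325°
analog 36° ↓ −36°: 325 − 36 = 289°
triadic ↓ −120°: 289 − 120 = 169°

169°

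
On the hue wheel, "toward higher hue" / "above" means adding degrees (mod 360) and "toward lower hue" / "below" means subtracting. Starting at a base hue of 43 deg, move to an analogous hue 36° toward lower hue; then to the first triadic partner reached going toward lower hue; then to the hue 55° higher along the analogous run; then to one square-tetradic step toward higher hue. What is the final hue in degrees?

32°

analog 36° ↓ −36°: 43 − 36 = 7°
triadic ↓ −120°: 7 − 120 = -113 → -113 + 360 = 247°
analog 55° ↑ +55°: 247 + 55 = 302°
square ↑ +90°: 302 + 90 = 392 → 392 − 360 = 32°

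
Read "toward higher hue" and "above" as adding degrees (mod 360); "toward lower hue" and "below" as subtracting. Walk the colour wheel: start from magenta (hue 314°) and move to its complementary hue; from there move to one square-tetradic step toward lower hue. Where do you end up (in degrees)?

44°

+180° (complement): 314 + 180 = 494 → 494 − 360 = 134°
−90° (square ↓): 134 − 90 = 44°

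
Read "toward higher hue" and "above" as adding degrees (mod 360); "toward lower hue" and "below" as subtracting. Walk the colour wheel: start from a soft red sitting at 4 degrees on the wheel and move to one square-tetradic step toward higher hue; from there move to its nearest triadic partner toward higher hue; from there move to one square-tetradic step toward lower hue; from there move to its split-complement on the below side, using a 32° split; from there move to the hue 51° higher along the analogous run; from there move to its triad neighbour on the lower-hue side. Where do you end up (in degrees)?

203°

square ↑ +90°: 4 + 90 = 94°
triadic ↑ +120°: 94 + 120 = 214°
square ↓ −90°: 214 − 90 = 124°
split-comp 32° ↓ +148°: 124 + 148 = 272°
analog 51° ↑ +51°: 272 + 51 = 323°
triadic ↓ −120°: 323 − 120 = 203°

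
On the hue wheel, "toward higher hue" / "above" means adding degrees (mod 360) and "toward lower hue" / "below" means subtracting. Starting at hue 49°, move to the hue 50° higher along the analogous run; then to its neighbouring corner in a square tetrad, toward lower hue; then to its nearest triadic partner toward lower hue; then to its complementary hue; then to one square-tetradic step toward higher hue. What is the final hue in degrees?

159°

analog 50° ↑ +50°: 49 + 50 = 99°
square ↓ −90°: 99 − 90 = 9°
triadic ↓ −120°: 9 − 120 = -111 → -111 + 360 = 249°
complement +180°: 249 + 180 = 429 → 429 − 360 = 69°
square ↑ +90°: 69 + 90 = 159°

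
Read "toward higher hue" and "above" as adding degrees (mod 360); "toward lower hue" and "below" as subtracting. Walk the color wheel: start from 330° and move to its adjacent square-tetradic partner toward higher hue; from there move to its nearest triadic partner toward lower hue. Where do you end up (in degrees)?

330 + 90 = 420 → 420 − 360 = 60°   (square ↑)
60 − 120 = -60 → -60 + 360 = 300°   (triadic ↓)

300°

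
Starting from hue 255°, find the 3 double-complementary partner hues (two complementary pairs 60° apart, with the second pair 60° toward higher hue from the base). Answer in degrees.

315°, 75°, 135°

A rectangular tetradic uses two complementary pairs 60° apart: offsets 0°, 60°, 180°, 240°.
255 + 60 = 315°
255 + 180 = 435 → 435 − 360 = 75°
255 + 240 = 495 → 495 − 360 = 135°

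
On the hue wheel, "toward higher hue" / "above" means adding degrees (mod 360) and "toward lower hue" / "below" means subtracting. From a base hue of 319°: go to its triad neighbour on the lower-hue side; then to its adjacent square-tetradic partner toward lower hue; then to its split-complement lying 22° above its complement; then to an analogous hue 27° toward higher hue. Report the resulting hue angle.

338°

triadic ↓ −120°: 319 − 120 = 199°
square ↓ −90°: 199 − 90 = 109°
split-comp 22° ↑ +202°: 109 + 202 = 311°
analog 27° ↑ +27°: 311 + 27 = 338°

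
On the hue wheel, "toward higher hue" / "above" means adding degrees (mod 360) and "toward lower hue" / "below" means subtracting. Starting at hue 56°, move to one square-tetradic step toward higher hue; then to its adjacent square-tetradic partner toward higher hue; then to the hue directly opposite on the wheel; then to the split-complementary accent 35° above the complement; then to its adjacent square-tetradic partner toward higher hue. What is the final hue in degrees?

+90° (square ↑): 56 + 90 = 146°
+90° (square ↑): 146 + 90 = 236°
+180° (complement): 236 + 180 = 416 → 416 − 360 = 56°
+215° (split-comp 35° ↑): 56 + 215 = 271°
+90° (square ↑): 271 + 90 = 361 → 361 − 360 = 1°

1°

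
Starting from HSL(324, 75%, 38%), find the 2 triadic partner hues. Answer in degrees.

84° and 204°

A triad places three hues 120° apart.
324 + 120 = 444 → 444 − 360 = 84°
324 + 240 = 564 → 564 − 360 = 204°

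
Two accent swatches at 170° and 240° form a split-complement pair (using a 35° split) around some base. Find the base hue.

25°

The accents sit 35° either side of the complement, so the complement is their short-arc midpoint on the wheel.
Short-arc midpoint of 170° and 240°: 205°.
Base is 180° from the complement: 205 − 180 = 25°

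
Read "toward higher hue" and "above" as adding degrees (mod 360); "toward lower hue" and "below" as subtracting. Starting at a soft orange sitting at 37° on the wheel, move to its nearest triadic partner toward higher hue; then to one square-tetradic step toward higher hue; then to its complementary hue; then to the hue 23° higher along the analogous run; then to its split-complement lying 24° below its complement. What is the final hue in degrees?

246°

37 + 120 = 157°   (triadic ↑)
157 + 90 = 247°   (square ↑)
247 + 180 = 427 → 427 − 360 = 67°   (complement)
67 + 23 = 90°   (analog 23° ↑)
90 + 156 = 246°   (split-comp 24° ↓)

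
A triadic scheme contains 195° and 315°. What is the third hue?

75°

A triad spaces three hues 120° apart.
The full set is {75°, 195°, 315°}.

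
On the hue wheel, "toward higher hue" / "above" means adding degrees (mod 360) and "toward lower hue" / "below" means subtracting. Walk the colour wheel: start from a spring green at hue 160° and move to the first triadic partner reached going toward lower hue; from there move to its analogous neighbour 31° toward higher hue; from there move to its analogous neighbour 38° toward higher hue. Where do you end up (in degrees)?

109°

160 − 120 = 40°   (triadic ↓)
40 + 31 = 71°   (analog 31° ↑)
71 + 38 = 109°   (analog 38° ↑)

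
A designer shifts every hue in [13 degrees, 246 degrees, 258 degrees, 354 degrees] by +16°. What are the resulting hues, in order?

13 + 16 = 29°
246 + 16 = 262°
258 + 16 = 274°
354 + 16 = 370 → 370 − 360 = 10°

29°, 262°, 274°, 10°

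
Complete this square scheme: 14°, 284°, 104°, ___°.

A square tetradic scheme places four hues every 90°.
The full set through 14° is {14°, 104°, 194°, 284°}.
Given {14°, 104°, 284°}, the missing hue is 194°.

194°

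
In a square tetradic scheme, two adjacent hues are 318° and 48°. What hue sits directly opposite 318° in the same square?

138°

A square tetradic scheme places four hues 90° apart; opposite corners are 180° apart.
318 + 180 = 498 → 498 − 360 = 138°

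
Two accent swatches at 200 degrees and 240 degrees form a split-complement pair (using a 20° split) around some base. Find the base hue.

The accents sit 20° either side of the complement, so the complement is their short-arc midpoint on the wheel.
Short-arc midpoint of 200° and 240°: 220°.
Base is 180° from the complement: 220 − 180 = 40°

40°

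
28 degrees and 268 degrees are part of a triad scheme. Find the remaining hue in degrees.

A triad places three hues 120° apart.
The full set through 28° is {28°, 148°, 268°}.
Given {28°, 268°}, the missing hue is 148°.

148°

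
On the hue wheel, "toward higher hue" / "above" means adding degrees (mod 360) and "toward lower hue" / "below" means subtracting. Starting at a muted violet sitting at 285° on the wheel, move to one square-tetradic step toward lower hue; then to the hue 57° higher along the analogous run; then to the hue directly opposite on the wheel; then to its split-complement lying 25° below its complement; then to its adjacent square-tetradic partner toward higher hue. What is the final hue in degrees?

317°

square ↓ −90°: 285 − 90 = 195°
analog 57° ↑ +57°: 195 + 57 = 252°
complement +180°: 252 + 180 = 432 → 432 − 360 = 72°
split-comp 25° ↓ +155°: 72 + 155 = 227°
square ↑ +90°: 227 + 90 = 317°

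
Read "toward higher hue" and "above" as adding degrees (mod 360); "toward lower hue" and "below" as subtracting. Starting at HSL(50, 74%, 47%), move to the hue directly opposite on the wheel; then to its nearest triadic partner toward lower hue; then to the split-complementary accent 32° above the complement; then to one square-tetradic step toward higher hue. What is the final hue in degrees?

50 + 180 = 230°   (complement)
230 − 120 = 110°   (triadic ↓)
110 + 212 = 322°   (split-comp 32° ↑)
322 + 90 = 412 → 412 − 360 = 52°   (square ↑)

52°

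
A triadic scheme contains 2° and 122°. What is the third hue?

242°

A triad spaces three hues 120° apart.
The full set is {2°, 122°, 242°}.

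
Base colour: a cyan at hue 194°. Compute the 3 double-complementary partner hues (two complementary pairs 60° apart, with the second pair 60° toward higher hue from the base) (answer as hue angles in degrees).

254°, 14°, 74°

A rectangular tetradic uses two complementary pairs 60° apart: offsets 0°, 60°, 180°, 240°.
194 + 60 = 254°
194 + 180 = 374 → 374 − 360 = 14°
194 + 240 = 434 → 434 − 360 = 74°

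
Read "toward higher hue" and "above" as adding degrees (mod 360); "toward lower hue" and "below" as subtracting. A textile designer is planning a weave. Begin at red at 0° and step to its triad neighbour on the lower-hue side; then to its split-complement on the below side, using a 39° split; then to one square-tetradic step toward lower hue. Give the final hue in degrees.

triadic ↓ −120°: 0 − 120 = -120 → -120 + 360 = 240°
split-comp 39° ↓ +141°: 240 + 141 = 381 → 381 − 360 = 21°
square ↓ −90°: 21 − 90 = -69 → -69 + 360 = 291°

291°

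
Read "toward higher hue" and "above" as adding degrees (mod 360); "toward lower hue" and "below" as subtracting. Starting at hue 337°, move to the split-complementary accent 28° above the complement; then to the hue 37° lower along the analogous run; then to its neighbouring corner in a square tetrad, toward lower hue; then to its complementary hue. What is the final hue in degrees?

337 + 208 = 545 → 545 − 360 = 185°   (split-comp 28° ↑)
185 − 37 = 148°   (analog 37° ↓)
148 − 90 = 58°   (square ↓)
58 + 180 = 238°   (complement)

238°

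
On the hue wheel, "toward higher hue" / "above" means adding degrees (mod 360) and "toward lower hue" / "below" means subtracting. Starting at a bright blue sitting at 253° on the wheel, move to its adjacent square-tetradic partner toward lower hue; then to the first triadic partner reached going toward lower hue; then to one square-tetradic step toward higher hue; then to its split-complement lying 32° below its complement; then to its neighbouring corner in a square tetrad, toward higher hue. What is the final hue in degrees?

square ↓ −90°: 253 − 90 = 163°
triadic ↓ −120°: 163 − 120 = 43°
square ↑ +90°: 43 + 90 = 133°
split-comp 32° ↓ +148°: 133 + 148 = 281°
square ↑ +90°: 281 + 90 = 371 → 371 − 360 = 11°

11°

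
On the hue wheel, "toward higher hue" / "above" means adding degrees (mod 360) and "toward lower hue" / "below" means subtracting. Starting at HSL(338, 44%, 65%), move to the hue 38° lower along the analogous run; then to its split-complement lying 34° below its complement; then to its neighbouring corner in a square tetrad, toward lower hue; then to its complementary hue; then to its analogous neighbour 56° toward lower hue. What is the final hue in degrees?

120°

−38° (analog 38° ↓): 338 − 38 = 300°
+146° (split-comp 34° ↓): 300 + 146 = 446 → 446 − 360 = 86°
−90° (square ↓): 86 − 90 = -4 → -4 + 360 = 356°
+180° (complement): 356 + 180 = 536 → 536 − 360 = 176°
−56° (analog 56° ↓): 176 − 56 = 120°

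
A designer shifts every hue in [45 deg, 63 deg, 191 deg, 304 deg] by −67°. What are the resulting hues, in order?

338°, 356°, 124°, 237°

45 − 67 = -22 → -22 + 360 = 338°
63 − 67 = -4 → -4 + 360 = 356°
191 − 67 = 124°
304 − 67 = 237°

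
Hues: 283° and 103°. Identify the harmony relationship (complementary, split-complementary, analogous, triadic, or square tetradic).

Sort the hues: 103°, 283°.
Successive gaps around the wheel: 180°, 180°.
Two hues 180° apart are complementary.

complementary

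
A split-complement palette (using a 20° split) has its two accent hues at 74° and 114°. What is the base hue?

274°

The accents sit 20° either side of the complement, so the complement is their short-arc midpoint on the wheel.
Short-arc midpoint of 74° and 114°: 94°.
Base is 180° from the complement: 94 − 180 = -86 → -86 + 360 = 274°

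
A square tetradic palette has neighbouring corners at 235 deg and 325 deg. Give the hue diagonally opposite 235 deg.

A square tetradic scheme places four hues 90° apart; opposite corners are 180° apart.
235 + 180 = 415 → 415 − 360 = 55°

55°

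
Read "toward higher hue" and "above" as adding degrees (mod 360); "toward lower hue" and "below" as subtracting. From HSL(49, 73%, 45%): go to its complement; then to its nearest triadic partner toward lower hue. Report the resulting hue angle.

109°

49 + 180 = 229°   (complement)
229 − 120 = 109°   (triadic ↓)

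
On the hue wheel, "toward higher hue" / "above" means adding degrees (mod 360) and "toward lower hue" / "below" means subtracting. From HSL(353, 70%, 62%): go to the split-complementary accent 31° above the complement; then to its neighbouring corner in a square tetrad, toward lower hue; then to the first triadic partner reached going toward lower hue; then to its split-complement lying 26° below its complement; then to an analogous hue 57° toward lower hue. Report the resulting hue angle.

split-comp 31° ↑ +211°: 353 + 211 = 564 → 564 − 360 = 204°
square ↓ −90°: 204 − 90 = 114°
triadic ↓ −120°: 114 − 120 = -6 → -6 + 360 = 354°
split-comp 26° ↓ +154°: 354 + 154 = 508 → 508 − 360 = 148°
analog 57° ↓ −57°: 148 − 57 = 91°

91°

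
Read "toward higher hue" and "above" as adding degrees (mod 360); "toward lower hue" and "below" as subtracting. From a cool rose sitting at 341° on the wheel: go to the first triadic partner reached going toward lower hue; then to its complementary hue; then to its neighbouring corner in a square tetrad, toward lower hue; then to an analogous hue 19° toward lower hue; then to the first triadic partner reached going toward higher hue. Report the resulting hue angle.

−120° (triadic ↓): 341 − 120 = 221°
+180° (complement): 221 + 180 = 401 → 401 − 360 = 41°
−90° (square ↓): 41 − 90 = -49 → -49 + 360 = 311°
−19° (analog 19° ↓): 311 − 19 = 292°
+120° (triadic ↑): 292 + 120 = 412 → 412 − 360 = 52°

52°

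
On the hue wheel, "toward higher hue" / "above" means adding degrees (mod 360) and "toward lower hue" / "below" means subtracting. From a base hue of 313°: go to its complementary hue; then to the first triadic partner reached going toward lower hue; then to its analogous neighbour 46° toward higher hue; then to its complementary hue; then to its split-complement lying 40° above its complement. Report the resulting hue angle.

99°

complement +180°: 313 + 180 = 493 → 493 − 360 = 133°
triadic ↓ −120°: 133 − 120 = 13°
analog 46° ↑ +46°: 13 + 46 = 59°
complement +180°: 59 + 180 = 239°
split-comp 40° ↑ +220°: 239 + 220 = 459 → 459 − 360 = 99°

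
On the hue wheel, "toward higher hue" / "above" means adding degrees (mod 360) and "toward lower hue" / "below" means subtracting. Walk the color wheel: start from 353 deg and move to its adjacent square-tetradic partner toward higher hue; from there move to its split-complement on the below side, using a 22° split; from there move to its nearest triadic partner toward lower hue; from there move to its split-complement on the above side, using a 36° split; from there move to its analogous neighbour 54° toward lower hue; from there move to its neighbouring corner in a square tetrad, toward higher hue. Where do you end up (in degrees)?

13°

+90° (square ↑): 353 + 90 = 443 → 443 − 360 = 83°
+158° (split-comp 22° ↓): 83 + 158 = 241°
−120° (triadic ↓): 241 − 120 = 121°
+216° (split-comp 36° ↑): 121 + 216 = 337°
−54° (analog 54° ↓): 337 − 54 = 283°
+90° (square ↑): 283 + 90 = 373 → 373 − 360 = 13°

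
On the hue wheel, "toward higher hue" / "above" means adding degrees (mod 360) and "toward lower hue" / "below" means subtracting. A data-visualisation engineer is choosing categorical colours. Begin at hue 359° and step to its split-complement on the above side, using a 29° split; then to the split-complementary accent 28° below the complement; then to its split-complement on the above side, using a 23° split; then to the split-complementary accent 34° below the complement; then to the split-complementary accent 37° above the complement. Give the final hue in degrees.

split-comp 29° ↑ +209°: 359 + 209 = 568 → 568 − 360 = 208°
split-comp 28° ↓ +152°: 208 + 152 = 360 → 360 − 360 = 0°
split-comp 23° ↑ +203°: 0 + 203 = 203°
split-comp 34° ↓ +146°: 203 + 146 = 349°
split-comp 37° ↑ +217°: 349 + 217 = 566 → 566 − 360 = 206°

206°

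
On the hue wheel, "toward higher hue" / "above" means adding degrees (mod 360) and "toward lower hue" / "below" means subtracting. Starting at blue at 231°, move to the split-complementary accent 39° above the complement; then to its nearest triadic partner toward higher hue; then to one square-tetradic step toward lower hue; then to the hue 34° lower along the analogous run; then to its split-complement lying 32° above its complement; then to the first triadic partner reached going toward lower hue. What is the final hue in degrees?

231 + 219 = 450 → 450 − 360 = 90°   (split-comp 39° ↑)
90 + 120 = 210°   (triadic ↑)
210 − 90 = 120°   (square ↓)
120 − 34 = 86°   (analog 34° ↓)
86 + 212 = 298°   (split-comp 32° ↑)
298 − 120 = 178°   (triadic ↓)

178°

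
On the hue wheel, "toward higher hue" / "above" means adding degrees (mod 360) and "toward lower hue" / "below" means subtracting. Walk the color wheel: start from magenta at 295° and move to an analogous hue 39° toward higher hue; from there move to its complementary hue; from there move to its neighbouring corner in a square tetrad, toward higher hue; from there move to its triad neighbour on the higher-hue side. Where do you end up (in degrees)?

analog 39° ↑ +39°: 295 + 39 = 334°
complement +180°: 334 + 180 = 514 → 514 − 360 = 154°
square ↑ +90°: 154 + 90 = 244°
triadic ↑ +120°: 244 + 120 = 364 → 364 − 360 = 4°

4°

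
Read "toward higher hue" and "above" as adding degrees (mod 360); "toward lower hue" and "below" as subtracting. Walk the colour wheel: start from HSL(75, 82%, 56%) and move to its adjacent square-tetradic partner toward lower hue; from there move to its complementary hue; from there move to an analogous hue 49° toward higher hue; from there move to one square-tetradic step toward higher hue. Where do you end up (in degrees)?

304°

75 − 90 = -15 → -15 + 360 = 345°   (square ↓)
345 + 180 = 525 → 525 − 360 = 165°   (complement)
165 + 49 = 214°   (analog 49° ↑)
214 + 90 = 304°   (square ↑)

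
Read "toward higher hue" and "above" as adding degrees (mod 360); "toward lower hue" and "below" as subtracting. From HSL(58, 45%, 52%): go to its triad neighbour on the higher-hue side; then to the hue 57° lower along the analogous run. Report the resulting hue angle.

58 + 120 = 178°   (triadic ↑)
178 − 57 = 121°   (analog 57° ↓)

121°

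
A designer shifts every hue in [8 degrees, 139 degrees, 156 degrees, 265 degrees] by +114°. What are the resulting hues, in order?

122°, 253°, 270°, 19°

8 + 114 = 122°
139 + 114 = 253°
156 + 114 = 270°
265 + 114 = 379 → 379 − 360 = 19°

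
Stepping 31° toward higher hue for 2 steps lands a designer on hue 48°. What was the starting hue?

346°

2 steps of 31° (toward higher hue) give a net shift of +62°.
Start = end − shift: 48 − 62 = -14 → -14 + 360 = 346°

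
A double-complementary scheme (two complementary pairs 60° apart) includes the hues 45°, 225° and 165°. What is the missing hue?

345°

A rectangular tetradic uses two complementary pairs 60° apart: offsets 0°, 60°, 180°, 240°.
Among {45°, 165°, 225°}, 225° and 45° are a 180° pair.
The remaining hue 165° needs its own complement: 165 + 180 = 345°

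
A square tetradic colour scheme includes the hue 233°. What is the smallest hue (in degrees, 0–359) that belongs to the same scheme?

53°

A square tetradic scheme places four hues every 90°.
The full set through 233° is {53°, 143°, 233°, 323°}.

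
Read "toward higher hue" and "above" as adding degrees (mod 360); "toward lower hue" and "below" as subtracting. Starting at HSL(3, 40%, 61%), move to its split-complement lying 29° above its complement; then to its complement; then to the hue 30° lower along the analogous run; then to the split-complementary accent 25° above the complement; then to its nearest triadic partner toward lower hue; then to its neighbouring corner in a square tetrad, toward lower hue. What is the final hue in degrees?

357°

split-comp 29° ↑ +209°: 3 + 209 = 212°
complement +180°: 212 + 180 = 392 → 392 − 360 = 32°
analog 30° ↓ −30°: 32 − 30 = 2°
split-comp 25° ↑ +205°: 2 + 205 = 207°
triadic ↓ −120°: 207 − 120 = 87°
square ↓ −90°: 87 − 90 = -3 → -3 + 360 = 357°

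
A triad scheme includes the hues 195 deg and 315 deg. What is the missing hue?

A triad places three hues 120° apart.
The full set through 195° is {75°, 195°, 315°}.
Given {195°, 315°}, the missing hue is 75°.

75°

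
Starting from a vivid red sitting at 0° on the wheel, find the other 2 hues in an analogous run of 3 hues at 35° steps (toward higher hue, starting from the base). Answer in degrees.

0 + 35 = 35°
0 + 70 = 70°

35° and 70°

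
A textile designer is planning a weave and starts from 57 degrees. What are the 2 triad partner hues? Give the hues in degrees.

177° and 297°

A triad places three hues 120° apart.
57 + 120 = 177°
57 + 240 = 297°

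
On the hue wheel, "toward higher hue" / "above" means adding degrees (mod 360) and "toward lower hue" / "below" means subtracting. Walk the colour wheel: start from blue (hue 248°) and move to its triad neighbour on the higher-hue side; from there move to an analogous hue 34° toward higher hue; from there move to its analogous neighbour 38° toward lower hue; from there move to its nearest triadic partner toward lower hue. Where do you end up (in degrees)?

+120° (triadic ↑): 248 + 120 = 368 → 368 − 360 = 8°
+34° (analog 34° ↑): 8 + 34 = 42°
−38° (analog 38° ↓): 42 − 38 = 4°
−120° (triadic ↓): 4 − 120 = -116 → -116 + 360 = 244°

244°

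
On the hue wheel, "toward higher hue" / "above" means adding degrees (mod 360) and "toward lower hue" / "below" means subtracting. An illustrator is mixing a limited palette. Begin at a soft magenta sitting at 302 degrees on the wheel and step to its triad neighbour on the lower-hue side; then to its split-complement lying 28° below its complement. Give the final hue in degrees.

334°

−120° (triadic ↓): 302 − 120 = 182°
+152° (split-comp 28° ↓): 182 + 152 = 334°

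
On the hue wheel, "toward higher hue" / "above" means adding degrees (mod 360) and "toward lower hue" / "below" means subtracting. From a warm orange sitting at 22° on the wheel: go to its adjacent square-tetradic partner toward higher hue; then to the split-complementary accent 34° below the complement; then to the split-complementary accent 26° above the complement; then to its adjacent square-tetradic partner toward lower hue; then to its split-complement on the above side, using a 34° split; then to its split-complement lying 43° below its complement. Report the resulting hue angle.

5°

square ↑ +90°: 22 + 90 = 112°
split-comp 34° ↓ +146°: 112 + 146 = 258°
split-comp 26° ↑ +206°: 258 + 206 = 464 → 464 − 360 = 104°
square ↓ −90°: 104 − 90 = 14°
split-comp 34° ↑ +214°: 14 + 214 = 228°
split-comp 43° ↓ +137°: 228 + 137 = 365 → 365 − 360 = 5°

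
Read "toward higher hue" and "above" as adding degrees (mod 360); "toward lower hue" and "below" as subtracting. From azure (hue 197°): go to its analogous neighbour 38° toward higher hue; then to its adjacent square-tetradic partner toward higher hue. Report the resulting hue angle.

325°

+38° (analog 38° ↑): 197 + 38 = 235°
+90° (square ↑): 235 + 90 = 325°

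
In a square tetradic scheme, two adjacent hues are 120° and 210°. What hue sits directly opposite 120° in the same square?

A square tetradic scheme places four hues 90° apart; opposite corners are 180° apart.
120 + 180 = 300°

300°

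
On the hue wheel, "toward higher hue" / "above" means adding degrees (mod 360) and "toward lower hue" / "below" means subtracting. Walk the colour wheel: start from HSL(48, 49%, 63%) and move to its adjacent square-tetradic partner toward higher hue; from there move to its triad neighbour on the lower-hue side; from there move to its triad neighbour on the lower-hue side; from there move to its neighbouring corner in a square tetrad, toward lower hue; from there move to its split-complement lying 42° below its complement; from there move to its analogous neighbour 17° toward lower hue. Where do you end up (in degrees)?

289°

+90° (square ↑): 48 + 90 = 138°
−120° (triadic ↓): 138 − 120 = 18°
−120° (triadic ↓): 18 − 120 = -102 → -102 + 360 = 258°
−90° (square ↓): 258 − 90 = 168°
+138° (split-comp 42° ↓): 168 + 138 = 306°
−17° (analog 17° ↓): 306 − 17 = 289°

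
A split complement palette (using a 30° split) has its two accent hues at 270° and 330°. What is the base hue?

The accents sit 30° either side of the complement, so the complement is their short-arc midpoint on the wheel.
Short-arc midpoint of 270° and 330°: 300°.
Base is 180° from the complement: 300 − 180 = 120°

120°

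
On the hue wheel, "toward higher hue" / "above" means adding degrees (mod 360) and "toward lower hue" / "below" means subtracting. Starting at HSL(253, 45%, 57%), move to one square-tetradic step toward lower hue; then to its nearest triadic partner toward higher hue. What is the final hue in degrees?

283°

253 − 90 = 163°   (square ↓)
163 + 120 = 283°   (triadic ↑)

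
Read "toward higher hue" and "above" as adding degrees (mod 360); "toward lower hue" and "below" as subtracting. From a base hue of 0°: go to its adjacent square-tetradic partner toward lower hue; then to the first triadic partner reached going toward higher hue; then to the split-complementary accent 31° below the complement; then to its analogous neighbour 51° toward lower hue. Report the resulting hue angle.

128°

−90° (square ↓): 0 − 90 = -90 → -90 + 360 = 270°
+120° (triadic ↑): 270 + 120 = 390 → 390 − 360 = 30°
+149° (split-comp 31° ↓): 30 + 149 = 179°
−51° (analog 51° ↓): 179 − 51 = 128°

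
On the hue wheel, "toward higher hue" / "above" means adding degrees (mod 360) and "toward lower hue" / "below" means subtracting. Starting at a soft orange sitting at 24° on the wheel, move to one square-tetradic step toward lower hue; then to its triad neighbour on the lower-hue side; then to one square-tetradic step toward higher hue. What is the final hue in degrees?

264°

square ↓ −90°: 24 − 90 = -66 → -66 + 360 = 294°
triadic ↓ −120°: 294 − 120 = 174°
square ↑ +90°: 174 + 90 = 264°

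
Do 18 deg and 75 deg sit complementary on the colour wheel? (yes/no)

Angular distance: |18 − 75| = 57 = 57°.
Complementary requires 180°.

no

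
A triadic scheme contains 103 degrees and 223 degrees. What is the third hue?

343°

A triad spaces three hues 120° apart.
The full set is {103°, 223°, 343°}.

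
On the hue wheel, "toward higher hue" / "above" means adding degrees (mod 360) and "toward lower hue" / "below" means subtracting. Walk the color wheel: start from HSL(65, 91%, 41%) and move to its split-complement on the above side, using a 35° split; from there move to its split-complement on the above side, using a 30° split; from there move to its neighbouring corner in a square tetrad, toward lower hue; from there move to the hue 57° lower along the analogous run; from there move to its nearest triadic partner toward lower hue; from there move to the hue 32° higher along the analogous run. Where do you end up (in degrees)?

65 + 215 = 280°   (split-comp 35° ↑)
280 + 210 = 490 → 490 − 360 = 130°   (split-comp 30° ↑)
130 − 90 = 40°   (square ↓)
40 − 57 = -17 → -17 + 360 = 343°   (analog 57° ↓)
343 − 120 = 223°   (triadic ↓)
223 + 32 = 255°   (analog 32° ↑)

255°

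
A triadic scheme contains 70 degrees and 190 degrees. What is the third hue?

310°

A triad spaces three hues 120° apart.
The full set is {70°, 190°, 310°}.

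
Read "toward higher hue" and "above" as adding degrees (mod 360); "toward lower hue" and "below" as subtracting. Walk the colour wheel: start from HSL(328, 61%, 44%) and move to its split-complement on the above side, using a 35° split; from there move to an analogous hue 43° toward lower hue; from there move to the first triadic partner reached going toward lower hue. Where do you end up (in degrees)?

328 + 215 = 543 → 543 − 360 = 183°   (split-comp 35° ↑)
183 − 43 = 140°   (analog 43° ↓)
140 − 120 = 20°   (triadic ↓)

20°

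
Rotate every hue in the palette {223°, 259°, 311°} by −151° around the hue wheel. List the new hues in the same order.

223 − 151 = 72°
259 − 151 = 108°
311 − 151 = 160°

72°, 108°, 160°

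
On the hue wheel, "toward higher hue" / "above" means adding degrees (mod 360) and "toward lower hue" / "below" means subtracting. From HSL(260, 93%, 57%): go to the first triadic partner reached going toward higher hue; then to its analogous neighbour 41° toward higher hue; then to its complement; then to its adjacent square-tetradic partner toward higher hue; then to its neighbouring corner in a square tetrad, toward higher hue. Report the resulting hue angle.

61°

260 + 120 = 380 → 380 − 360 = 20°   (triadic ↑)
20 + 41 = 61°   (analog 41° ↑)
61 + 180 = 241°   (complement)
241 + 90 = 331°   (square ↑)
331 + 90 = 421 → 421 − 360 = 61°   (square ↑)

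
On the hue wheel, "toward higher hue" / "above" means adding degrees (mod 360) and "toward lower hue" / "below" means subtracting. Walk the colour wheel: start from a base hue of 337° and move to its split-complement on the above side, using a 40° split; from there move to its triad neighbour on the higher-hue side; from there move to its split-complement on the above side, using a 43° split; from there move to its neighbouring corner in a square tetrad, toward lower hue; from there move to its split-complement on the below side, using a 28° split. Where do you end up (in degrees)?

split-comp 40° ↑ +220°: 337 + 220 = 557 → 557 − 360 = 197°
triadic ↑ +120°: 197 + 120 = 317°
split-comp 43° ↑ +223°: 317 + 223 = 540 → 540 − 360 = 180°
square ↓ −90°: 180 − 90 = 90°
split-comp 28° ↓ +152°: 90 + 152 = 242°

242°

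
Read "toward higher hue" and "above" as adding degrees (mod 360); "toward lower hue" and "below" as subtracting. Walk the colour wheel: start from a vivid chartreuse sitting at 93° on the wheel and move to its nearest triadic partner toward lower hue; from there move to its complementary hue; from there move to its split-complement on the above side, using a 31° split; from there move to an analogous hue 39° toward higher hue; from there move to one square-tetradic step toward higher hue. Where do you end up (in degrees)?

133°

93 − 120 = -27 → -27 + 360 = 333°   (triadic ↓)
333 + 180 = 513 → 513 − 360 = 153°   (complement)
153 + 211 = 364 → 364 − 360 = 4°   (split-comp 31° ↑)
4 + 39 = 43°   (analog 39° ↑)
43 + 90 = 133°   (square ↑)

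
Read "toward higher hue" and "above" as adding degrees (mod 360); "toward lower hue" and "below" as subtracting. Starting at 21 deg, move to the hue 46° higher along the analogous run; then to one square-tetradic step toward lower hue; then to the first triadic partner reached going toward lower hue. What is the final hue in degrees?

analog 46° ↑ +46°: 21 + 46 = 67°
square ↓ −90°: 67 − 90 = -23 → -23 + 360 = 337°
triadic ↓ −120°: 337 − 120 = 217°

217°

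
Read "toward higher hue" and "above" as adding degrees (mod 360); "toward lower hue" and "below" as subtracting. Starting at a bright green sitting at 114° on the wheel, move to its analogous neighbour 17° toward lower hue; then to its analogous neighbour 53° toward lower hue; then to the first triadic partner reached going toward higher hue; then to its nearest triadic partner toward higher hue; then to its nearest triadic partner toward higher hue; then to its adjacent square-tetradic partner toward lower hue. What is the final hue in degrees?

analog 17° ↓ −17°: 114 − 17 = 97°
analog 53° ↓ −53°: 97 − 53 = 44°
triadic ↑ +120°: 44 + 120 = 164°
triadic ↑ +120°: 164 + 120 = 284°
triadic ↑ +120°: 284 + 120 = 404 → 404 − 360 = 44°
square ↓ −90°: 44 − 90 = -46 → -46 + 360 = 314°

314°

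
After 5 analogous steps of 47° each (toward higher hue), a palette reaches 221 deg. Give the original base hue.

346°

5 steps of 47° (toward higher hue) give a net shift of +235°.
Start = end − shift: 221 − 235 = -14 → -14 + 360 = 346°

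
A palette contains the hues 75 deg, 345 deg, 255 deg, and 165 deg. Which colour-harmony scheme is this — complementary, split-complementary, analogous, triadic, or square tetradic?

square tetradic

Sort the hues: 75°, 165°, 255°, 345°.
Successive gaps around the wheel: 90°, 90°, 90°, 90°.
Four hues every 90° form a square tetradic scheme.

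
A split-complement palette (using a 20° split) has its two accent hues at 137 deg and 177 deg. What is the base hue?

337°

The accents sit 20° either side of the complement, so the complement is their short-arc midpoint on the wheel.
Short-arc midpoint of 137° and 177°: 157°.
Base is 180° from the complement: 157 − 180 = -23 → -23 + 360 = 337°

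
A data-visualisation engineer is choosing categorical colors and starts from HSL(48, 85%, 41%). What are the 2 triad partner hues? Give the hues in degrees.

A triad places three hues 120° apart.
48 + 120 = 168°
48 + 240 = 288°

168° and 288°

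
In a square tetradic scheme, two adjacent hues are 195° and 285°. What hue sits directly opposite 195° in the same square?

A square tetradic scheme places four hues 90° apart; opposite corners are 180° apart.
195 + 180 = 375 → 375 − 360 = 15°

15°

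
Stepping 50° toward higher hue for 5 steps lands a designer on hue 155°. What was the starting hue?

265°

5 steps of 50° (toward higher hue) give a net shift of +250°.
Start = end − shift: 155 − 250 = -95 → -95 + 360 = 265°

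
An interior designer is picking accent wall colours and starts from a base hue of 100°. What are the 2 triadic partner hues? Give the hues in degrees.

A triad places three hues 120° apart.
100 + 120 = 220°
100 + 240 = 340°

220° and 340°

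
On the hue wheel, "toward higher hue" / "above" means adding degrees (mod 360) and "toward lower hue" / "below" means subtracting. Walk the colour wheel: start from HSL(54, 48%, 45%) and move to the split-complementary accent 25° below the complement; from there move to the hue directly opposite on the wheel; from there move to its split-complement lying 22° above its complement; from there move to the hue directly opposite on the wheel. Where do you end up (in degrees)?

51°

split-comp 25° ↓ +155°: 54 + 155 = 209°
complement +180°: 209 + 180 = 389 → 389 − 360 = 29°
split-comp 22° ↑ +202°: 29 + 202 = 231°
complement +180°: 231 + 180 = 411 → 411 − 360 = 51°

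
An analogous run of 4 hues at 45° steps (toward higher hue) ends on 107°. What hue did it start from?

332°

3 steps of 45° (toward higher hue) give a net shift of +135°.
Start = end − shift: 107 − 135 = -28 → -28 + 360 = 332°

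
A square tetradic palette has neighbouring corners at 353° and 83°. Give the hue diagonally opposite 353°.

A square tetradic scheme places four hues 90° apart; opposite corners are 180° apart.
353 + 180 = 533 → 533 − 360 = 173°

173°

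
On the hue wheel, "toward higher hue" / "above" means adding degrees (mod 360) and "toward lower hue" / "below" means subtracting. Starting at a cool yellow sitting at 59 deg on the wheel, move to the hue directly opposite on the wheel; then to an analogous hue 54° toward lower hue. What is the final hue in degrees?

185°

59 + 180 = 239°   (complement)
239 − 54 = 185°   (analog 54° ↓)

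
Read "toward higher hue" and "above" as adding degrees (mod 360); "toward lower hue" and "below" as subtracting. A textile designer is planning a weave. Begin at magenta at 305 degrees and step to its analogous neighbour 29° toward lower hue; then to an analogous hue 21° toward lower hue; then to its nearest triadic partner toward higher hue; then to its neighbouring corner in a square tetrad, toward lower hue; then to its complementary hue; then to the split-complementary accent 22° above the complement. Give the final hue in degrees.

307°

analog 29° ↓ −29°: 305 − 29 = 276°
analog 21° ↓ −21°: 276 − 21 = 255°
triadic ↑ +120°: 255 + 120 = 375 → 375 − 360 = 15°
square ↓ −90°: 15 − 90 = -75 → -75 + 360 = 285°
complement +180°: 285 + 180 = 465 → 465 − 360 = 105°
split-comp 22° ↑ +202°: 105 + 202 = 307°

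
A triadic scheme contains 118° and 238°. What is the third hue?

358°

A triad spaces three hues 120° apart.
The full set is {118°, 238°, 358°}.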